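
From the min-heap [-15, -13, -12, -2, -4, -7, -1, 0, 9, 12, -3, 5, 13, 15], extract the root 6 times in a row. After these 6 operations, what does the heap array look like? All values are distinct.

[-2, 0, -1, 9, 12, 5, 13, 15]

extract-min #1 returns -15:
  remove root -15; move last element 15 to root → [15, -13, -12, -2, -4, -7, -1, 0, 9, 12, -3, 5, 13]
  15 vs smaller child -13 at index 1, swap → [-13, 15, -12, -2, -4, -7, -1, 0, 9, 12, -3, 5, 13]
  15 vs smaller child -4 at index 4, swap → [-13, -4, -12, -2, 15, -7, -1, 0, 9, 12, -3, 5, 13]
  15 vs smaller child -3 at index 10, swap → [-13, -4, -12, -2, -3, -7, -1, 0, 9, 12, 15, 5, 13]
extract-min #2 returns -13:
  remove root -13; move last element 13 to root → [13, -4, -12, -2, -3, -7, -1, 0, 9, 12, 15, 5]
  13 vs smaller child -12 at index 2, swap → [-12, -4, 13, -2, -3, -7, -1, 0, 9, 12, 15, 5]
  13 vs smaller child -7 at index 5, swap → [-12, -4, -7, -2, -3, 13, -1, 0, 9, 12, 15, 5]
  13 vs only child 5 at index 11, swap → [-12, -4, -7, -2, -3, 5, -1, 0, 9, 12, 15, 13]
extract-min #3 returns -12:
  remove root -12; move last element 13 to root → [13, -4, -7, -2, -3, 5, -1, 0, 9, 12, 15]
  13 vs smaller child -7 at index 2, swap → [-7, -4, 13, -2, -3, 5, -1, 0, 9, 12, 15]
  13 vs smaller child -1 at index 6, swap → [-7, -4, -1, -2, -3, 5, 13, 0, 9, 12, 15]
extract-min #4 returns -7:
  remove root -7; move last element 15 to root → [15, -4, -1, -2, -3, 5, 13, 0, 9, 12]
  15 vs smaller child -4 at index 1, swap → [-4, 15, -1, -2, -3, 5, 13, 0, 9, 12]
  15 vs smaller child -3 at index 4, swap → [-4, -3, -1, -2, 15, 5, 13, 0, 9, 12]
  15 vs only child 12 at index 9, swap → [-4, -3, -1, -2, 12, 5, 13, 0, 9, 15]
extract-min #5 returns -4:
  remove root -4; move last element 15 to root → [15, -3, -1, -2, 12, 5, 13, 0, 9]
  15 vs smaller child -3 at index 1, swap → [-3, 15, -1, -2, 12, 5, 13, 0, 9]
  15 vs smaller child -2 at index 3, swap → [-3, -2, -1, 15, 12, 5, 13, 0, 9]
  15 vs smaller child 0 at index 7, swap → [-3, -2, -1, 0, 12, 5, 13, 15, 9]
extract-min #6 returns -3:
  remove root -3; move last element 9 to root → [9, -2, -1, 0, 12, 5, 13, 15]
  9 vs smaller child -2 at index 1, swap → [-2, 9, -1, 0, 12, 5, 13, 15]
  9 vs smaller child 0 at index 3, swap → [-2, 0, -1, 9, 12, 5, 13, 15]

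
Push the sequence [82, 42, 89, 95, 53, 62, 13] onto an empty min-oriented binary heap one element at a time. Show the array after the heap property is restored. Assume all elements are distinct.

[13, 53, 42, 95, 82, 89, 62]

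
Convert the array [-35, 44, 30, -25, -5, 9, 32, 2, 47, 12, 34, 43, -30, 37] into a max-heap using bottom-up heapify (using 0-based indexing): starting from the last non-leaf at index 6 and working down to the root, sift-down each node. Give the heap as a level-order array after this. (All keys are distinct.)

sift down from index 6:
  32 vs only child 37 at index 13, swap → [-35, 44, 30, -25, -5, 9, 37, 2, 47, 12, 34, 43, -30, 32]
sift down from index 5:
  9 vs larger child 43 at index 11, swap → [-35, 44, 30, -25, -5, 43, 37, 2, 47, 12, 34, 9, -30, 32]
sift down from index 4:
  -5 vs larger child 34 at index 10, swap → [-35, 44, 30, -25, 34, 43, 37, 2, 47, 12, -5, 9, -30, 32]
sift down from index 3:
  -25 vs larger child 47 at index 8, swap → [-35, 44, 30, 47, 34, 43, 37, 2, -25, 12, -5, 9, -30, 32]
sift down from index 2:
  30 vs larger child 43 at index 5, swap → [-35, 44, 43, 47, 34, 30, 37, 2, -25, 12, -5, 9, -30, 32]
sift down from index 1:
  44 vs larger child 47 at index 3, swap → [-35, 47, 43, 44, 34, 30, 37, 2, -25, 12, -5, 9, -30, 32]
sift down from index 0:
  -35 vs larger child 47 at index 1, swap → [47, -35, 43, 44, 34, 30, 37, 2, -25, 12, -5, 9, -30, 32]
  -35 vs larger child 44 at index 3, swap → [47, 44, 43, -35, 34, 30, 37, 2, -25, 12, -5, 9, -30, 32]
  -35 vs larger child 2 at index 7, swap → [47, 44, 43, 2, 34, 30, 37, -35, -25, 12, -5, 9, -30, 32]

[47, 44, 43, 2, 34, 30, 37, -35, -25, 12, -5, 9, -30, 32]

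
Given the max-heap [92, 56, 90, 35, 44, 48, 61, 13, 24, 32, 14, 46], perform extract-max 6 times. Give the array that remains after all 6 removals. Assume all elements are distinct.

extract-max #1 returns 92:
  remove root 92; move last element 46 to root → [46, 56, 90, 35, 44, 48, 61, 13, 24, 32, 14]
  46 vs larger child 90 at index 2, swap → [90, 56, 46, 35, 44, 48, 61, 13, 24, 32, 14]
  46 vs larger child 61 at index 6, swap → [90, 56, 61, 35, 44, 48, 46, 13, 24, 32, 14]
extract-max #2 returns 90:
  remove root 90; move last element 14 to root → [14, 56, 61, 35, 44, 48, 46, 13, 24, 32]
  14 vs larger child 61 at index 2, swap → [61, 56, 14, 35, 44, 48, 46, 13, 24, 32]
  14 vs larger child 48 at index 5, swap → [61, 56, 48, 35, 44, 14, 46, 13, 24, 32]
extract-max #3 returns 61:
  remove root 61; move last element 32 to root → [32, 56, 48, 35, 44, 14, 46, 13, 24]
  32 vs larger child 56 at index 1, swap → [56, 32, 48, 35, 44, 14, 46, 13, 24]
  32 vs larger child 44 at index 4, swap → [56, 44, 48, 35, 32, 14, 46, 13, 24]
extract-max #4 returns 56:
  remove root 56; move last element 24 to root → [24, 44, 48, 35, 32, 14, 46, 13]
  24 vs larger child 48 at index 2, swap → [48, 44, 24, 35, 32, 14, 46, 13]
  24 vs larger child 46 at index 6, swap → [48, 44, 46, 35, 32, 14, 24, 13]
extract-max #5 returns 48:
  remove root 48; move last element 13 to root → [13, 44, 46, 35, 32, 14, 24]
  13 vs larger child 46 at index 2, swap → [46, 44, 13, 35, 32, 14, 24]
  13 vs larger child 24 at index 6, swap → [46, 44, 24, 35, 32, 14, 13]
extract-max #6 returns 46:
  remove root 46; move last element 13 to root → [13, 44, 24, 35, 32, 14]
  13 vs larger child 44 at index 1, swap → [44, 13, 24, 35, 32, 14]
  13 vs larger child 35 at index 3, swap → [44, 35, 24, 13, 32, 14]

[44, 35, 24, 13, 32, 14]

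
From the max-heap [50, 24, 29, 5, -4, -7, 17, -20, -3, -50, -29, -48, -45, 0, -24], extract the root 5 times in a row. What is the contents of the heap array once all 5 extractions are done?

extract-max #1 returns 50:
  remove root 50; move last element -24 to root → [-24, 24, 29, 5, -4, -7, 17, -20, -3, -50, -29, -48, -45, 0]
  -24 vs larger child 29 at index 2, swap → [29, 24, -24, 5, -4, -7, 17, -20, -3, -50, -29, -48, -45, 0]
  -24 vs larger child 17 at index 6, swap → [29, 24, 17, 5, -4, -7, -24, -20, -3, -50, -29, -48, -45, 0]
  -24 vs only child 0 at index 13, swap → [29, 24, 17, 5, -4, -7, 0, -20, -3, -50, -29, -48, -45, -24]
extract-max #2 returns 29:
  remove root 29; move last element -24 to root → [-24, 24, 17, 5, -4, -7, 0, -20, -3, -50, -29, -48, -45]
  -24 vs larger child 24 at index 1, swap → [24, -24, 17, 5, -4, -7, 0, -20, -3, -50, -29, -48, -45]
  -24 vs larger child 5 at index 3, swap → [24, 5, 17, -24, -4, -7, 0, -20, -3, -50, -29, -48, -45]
  -24 vs larger child -3 at index 8, swap → [24, 5, 17, -3, -4, -7, 0, -20, -24, -50, -29, -48, -45]
extract-max #3 returns 24:
  remove root 24; move last element -45 to root → [-45, 5, 17, -3, -4, -7, 0, -20, -24, -50, -29, -48]
  -45 vs larger child 17 at index 2, swap → [17, 5, -45, -3, -4, -7, 0, -20, -24, -50, -29, -48]
  -45 vs larger child 0 at index 6, swap → [17, 5, 0, -3, -4, -7, -45, -20, -24, -50, -29, -48]
extract-max #4 returns 17:
  remove root 17; move last element -48 to root → [-48, 5, 0, -3, -4, -7, -45, -20, -24, -50, -29]
  -48 vs larger child 5 at index 1, swap → [5, -48, 0, -3, -4, -7, -45, -20, -24, -50, -29]
  -48 vs larger child -3 at index 3, swap → [5, -3, 0, -48, -4, -7, -45, -20, -24, -50, -29]
  -48 vs larger child -20 at index 7, swap → [5, -3, 0, -20, -4, -7, -45, -48, -24, -50, -29]
extract-max #5 returns 5:
  remove root 5; move last element -29 to root → [-29, -3, 0, -20, -4, -7, -45, -48, -24, -50]
  -29 vs larger child 0 at index 2, swap → [0, -3, -29, -20, -4, -7, -45, -48, -24, -50]
  -29 vs larger child -7 at index 5, swap → [0, -3, -7, -20, -4, -29, -45, -48, -24, -50]

[0, -3, -7, -20, -4, -29, -45, -48, -24, -50]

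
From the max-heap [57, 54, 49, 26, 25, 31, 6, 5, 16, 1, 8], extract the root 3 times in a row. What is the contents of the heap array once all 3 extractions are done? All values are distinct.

[31, 26, 8, 16, 25, 1, 6, 5]

extract-max #1 returns 57:
  remove root 57; move last element 8 to root → [8, 54, 49, 26, 25, 31, 6, 5, 16, 1]
  8 vs larger child 54 at index 1, swap → [54, 8, 49, 26, 25, 31, 6, 5, 16, 1]
  8 vs larger child 26 at index 3, swap → [54, 26, 49, 8, 25, 31, 6, 5, 16, 1]
  8 vs larger child 16 at index 8, swap → [54, 26, 49, 16, 25, 31, 6, 5, 8, 1]
extract-max #2 returns 54:
  remove root 54; move last element 1 to root → [1, 26, 49, 16, 25, 31, 6, 5, 8]
  1 vs larger child 49 at index 2, swap → [49, 26, 1, 16, 25, 31, 6, 5, 8]
  1 vs larger child 31 at index 5, swap → [49, 26, 31, 16, 25, 1, 6, 5, 8]
extract-max #3 returns 49:
  remove root 49; move last element 8 to root → [8, 26, 31, 16, 25, 1, 6, 5]
  8 vs larger child 31 at index 2, swap → [31, 26, 8, 16, 25, 1, 6, 5]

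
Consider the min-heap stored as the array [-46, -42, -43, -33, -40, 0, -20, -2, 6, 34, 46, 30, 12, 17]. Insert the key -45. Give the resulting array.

[-46, -42, -45, -33, -40, 0, -43, -2, 6, 34, 46, 30, 12, 17, -20]

append -45 at index 14 → [-46, -42, -43, -33, -40, 0, -20, -2, 6, 34, 46, 30, 12, 17, -45]
-45 < parent -20 at index 6, swap → [-46, -42, -43, -33, -40, 0, -45, -2, 6, 34, 46, 30, 12, 17, -20]
-45 < parent -43 at index 2, swap → [-46, -42, -45, -33, -40, 0, -43, -2, 6, 34, 46, 30, 12, 17, -20]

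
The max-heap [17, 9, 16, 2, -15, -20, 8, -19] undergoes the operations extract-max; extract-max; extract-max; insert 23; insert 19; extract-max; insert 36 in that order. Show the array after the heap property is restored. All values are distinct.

extract-max → returns 17:
  remove root 17; move last element -19 to root → [-19, 9, 16, 2, -15, -20, 8]
  -19 vs larger child 16 at index 2, swap → [16, 9, -19, 2, -15, -20, 8]
  -19 vs larger child 8 at index 6, swap → [16, 9, 8, 2, -15, -20, -19]
extract-max → returns 16:
  remove root 16; move last element -19 to root → [-19, 9, 8, 2, -15, -20]
  -19 vs larger child 9 at index 1, swap → [9, -19, 8, 2, -15, -20]
  -19 vs larger child 2 at index 3, swap → [9, 2, 8, -19, -15, -20]
extract-max → returns 9:
  remove root 9; move last element -20 to root → [-20, 2, 8, -19, -15]
  -20 vs larger child 8 at index 2, swap → [8, 2, -20, -19, -15]
insert 23:
  append 23 at index 5 → [8, 2, -20, -19, -15, 23]
  23 > parent -20 at index 2, swap → [8, 2, 23, -19, -15, -20]
  23 > parent 8 at index 0, swap → [23, 2, 8, -19, -15, -20]
insert 19:
  append 19 at index 6 → [23, 2, 8, -19, -15, -20, 19]
  19 > parent 8 at index 2, swap → [23, 2, 19, -19, -15, -20, 8]
extract-max → returns 23:
  remove root 23; move last element 8 to root → [8, 2, 19, -19, -15, -20]
  8 vs larger child 19 at index 2, swap → [19, 2, 8, -19, -15, -20]
insert 36:
  append 36 at index 6 → [19, 2, 8, -19, -15, -20, 36]
  36 > parent 8 at index 2, swap → [19, 2, 36, -19, -15, -20, 8]
  36 > parent 19 at index 0, swap → [36, 2, 19, -19, -15, -20, 8]

[36, 2, 19, -19, -15, -20, 8]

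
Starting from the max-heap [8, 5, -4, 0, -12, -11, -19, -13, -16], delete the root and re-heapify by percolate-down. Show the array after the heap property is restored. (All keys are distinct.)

remove root 8; move last element -16 to root → [-16, 5, -4, 0, -12, -11, -19, -13]
-16 vs larger child 5 at index 1, swap → [5, -16, -4, 0, -12, -11, -19, -13]
-16 vs larger child 0 at index 3, swap → [5, 0, -4, -16, -12, -11, -19, -13]
-16 vs only child -13 at index 7, swap → [5, 0, -4, -13, -12, -11, -19, -16]

[5, 0, -4, -13, -12, -11, -19, -16]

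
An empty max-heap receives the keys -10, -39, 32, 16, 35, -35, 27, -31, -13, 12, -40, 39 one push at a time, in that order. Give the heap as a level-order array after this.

Insert -10:
  append -10 at index 0 → [-10] (no swap needed)
Insert -39:
  append -39 at index 1 → [-10, -39] (no swap needed)
Insert 32:
  append 32 at index 2 → [-10, -39, 32]
  32 > parent -10 at index 0, swap → [32, -39, -10]
Insert 16:
  append 16 at index 3 → [32, -39, -10, 16]
  16 > parent -39 at index 1, swap → [32, 16, -10, -39]
Insert 35:
  append 35 at index 4 → [32, 16, -10, -39, 35]
  35 > parent 16 at index 1, swap → [32, 35, -10, -39, 16]
  35 > parent 32 at index 0, swap → [35, 32, -10, -39, 16]
Insert -35:
  append -35 at index 5 → [35, 32, -10, -39, 16, -35] (no swap needed)
Insert 27:
  append 27 at index 6 → [35, 32, -10, -39, 16, -35, 27]
  27 > parent -10 at index 2, swap → [35, 32, 27, -39, 16, -35, -10]
Insert -31:
  append -31 at index 7 → [35, 32, 27, -39, 16, -35, -10, -31]
  -31 > parent -39 at index 3, swap → [35, 32, 27, -31, 16, -35, -10, -39]
Insert -13:
  append -13 at index 8 → [35, 32, 27, -31, 16, -35, -10, -39, -13]
  -13 > parent -31 at index 3, swap → [35, 32, 27, -13, 16, -35, -10, -39, -31]
Insert 12:
  append 12 at index 9 → [35, 32, 27, -13, 16, -35, -10, -39, -31, 12] (no swap needed)
Insert -40:
  append -40 at index 10 → [35, 32, 27, -13, 16, -35, -10, -39, -31, 12, -40] (no swap needed)
Insert 39:
  append 39 at index 11 → [35, 32, 27, -13, 16, -35, -10, -39, -31, 12, -40, 39]
  39 > parent -35 at index 5, swap → [35, 32, 27, -13, 16, 39, -10, -39, -31, 12, -40, -35]
  39 > parent 27 at index 2, swap → [35, 32, 39, -13, 16, 27, -10, -39, -31, 12, -40, -35]
  39 > parent 35 at index 0, swap → [39, 32, 35, -13, 16, 27, -10, -39, -31, 12, -40, -35]

[39, 32, 35, -13, 16, 27, -10, -39, -31, 12, -40, -35]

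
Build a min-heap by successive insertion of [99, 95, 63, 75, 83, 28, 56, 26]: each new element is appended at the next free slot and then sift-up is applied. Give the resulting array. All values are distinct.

Insert 99:
  append 99 at index 0 → [99] (no swap needed)
Insert 95:
  append 95 at index 1 → [99, 95]
  95 < parent 99 at index 0, swap → [95, 99]
Insert 63:
  append 63 at index 2 → [95, 99, 63]
  63 < parent 95 at index 0, swap → [63, 99, 95]
Insert 75:
  append 75 at index 3 → [63, 99, 95, 75]
  75 < parent 99 at index 1, swap → [63, 75, 95, 99]
Insert 83:
  append 83 at index 4 → [63, 75, 95, 99, 83] (no swap needed)
Insert 28:
  append 28 at index 5 → [63, 75, 95, 99, 83, 28]
  28 < parent 95 at index 2, swap → [63, 75, 28, 99, 83, 95]
  28 < parent 63 at index 0, swap → [28, 75, 63, 99, 83, 95]
Insert 56:
  append 56 at index 6 → [28, 75, 63, 99, 83, 95, 56]
  56 < parent 63 at index 2, swap → [28, 75, 56, 99, 83, 95, 63]
Insert 26:
  append 26 at index 7 → [28, 75, 56, 99, 83, 95, 63, 26]
  26 < parent 99 at index 3, swap → [28, 75, 56, 26, 83, 95, 63, 99]
  26 < parent 75 at index 1, swap → [28, 26, 56, 75, 83, 95, 63, 99]
  26 < parent 28 at index 0, swap → [26, 28, 56, 75, 83, 95, 63, 99]

[26, 28, 56, 75, 83, 95, 63, 99]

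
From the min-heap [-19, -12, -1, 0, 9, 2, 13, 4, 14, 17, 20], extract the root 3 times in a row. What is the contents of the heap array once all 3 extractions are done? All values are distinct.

extract-min #1 returns -19:
  remove root -19; move last element 20 to root → [20, -12, -1, 0, 9, 2, 13, 4, 14, 17]
  20 vs smaller child -12 at index 1, swap → [-12, 20, -1, 0, 9, 2, 13, 4, 14, 17]
  20 vs smaller child 0 at index 3, swap → [-12, 0, -1, 20, 9, 2, 13, 4, 14, 17]
  20 vs smaller child 4 at index 7, swap → [-12, 0, -1, 4, 9, 2, 13, 20, 14, 17]
extract-min #2 returns -12:
  remove root -12; move last element 17 to root → [17, 0, -1, 4, 9, 2, 13, 20, 14]
  17 vs smaller child -1 at index 2, swap → [-1, 0, 17, 4, 9, 2, 13, 20, 14]
  17 vs smaller child 2 at index 5, swap → [-1, 0, 2, 4, 9, 17, 13, 20, 14]
extract-min #3 returns -1:
  remove root -1; move last element 14 to root → [14, 0, 2, 4, 9, 17, 13, 20]
  14 vs smaller child 0 at index 1, swap → [0, 14, 2, 4, 9, 17, 13, 20]
  14 vs smaller child 4 at index 3, swap → [0, 4, 2, 14, 9, 17, 13, 20]

[0, 4, 2, 14, 9, 17, 13, 20]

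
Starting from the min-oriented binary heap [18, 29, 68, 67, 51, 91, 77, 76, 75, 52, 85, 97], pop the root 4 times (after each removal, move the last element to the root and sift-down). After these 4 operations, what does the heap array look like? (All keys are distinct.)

[67, 75, 68, 76, 85, 91, 77, 97]

extract-min #1 returns 18:
  remove root 18; move last element 97 to root → [97, 29, 68, 67, 51, 91, 77, 76, 75, 52, 85]
  97 vs smaller child 29 at index 1, swap → [29, 97, 68, 67, 51, 91, 77, 76, 75, 52, 85]
  97 vs smaller child 51 at index 4, swap → [29, 51, 68, 67, 97, 91, 77, 76, 75, 52, 85]
  97 vs smaller child 52 at index 9, swap → [29, 51, 68, 67, 52, 91, 77, 76, 75, 97, 85]
extract-min #2 returns 29:
  remove root 29; move last element 85 to root → [85, 51, 68, 67, 52, 91, 77, 76, 75, 97]
  85 vs smaller child 51 at index 1, swap → [51, 85, 68, 67, 52, 91, 77, 76, 75, 97]
  85 vs smaller child 52 at index 4, swap → [51, 52, 68, 67, 85, 91, 77, 76, 75, 97]
extract-min #3 returns 51:
  remove root 51; move last element 97 to root → [97, 52, 68, 67, 85, 91, 77, 76, 75]
  97 vs smaller child 52 at index 1, swap → [52, 97, 68, 67, 85, 91, 77, 76, 75]
  97 vs smaller child 67 at index 3, swap → [52, 67, 68, 97, 85, 91, 77, 76, 75]
  97 vs smaller child 75 at index 8, swap → [52, 67, 68, 75, 85, 91, 77, 76, 97]
extract-min #4 returns 52:
  remove root 52; move last element 97 to root → [97, 67, 68, 75, 85, 91, 77, 76]
  97 vs smaller child 67 at index 1, swap → [67, 97, 68, 75, 85, 91, 77, 76]
  97 vs smaller child 75 at index 3, swap → [67, 75, 68, 97, 85, 91, 77, 76]
  97 vs only child 76 at index 7, swap → [67, 75, 68, 76, 85, 91, 77, 97]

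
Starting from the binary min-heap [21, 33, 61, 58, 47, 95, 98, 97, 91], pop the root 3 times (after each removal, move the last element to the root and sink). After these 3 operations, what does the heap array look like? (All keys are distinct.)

extract-min #1 returns 21:
  remove root 21; move last element 91 to root → [91, 33, 61, 58, 47, 95, 98, 97]
  91 vs smaller child 33 at index 1, swap → [33, 91, 61, 58, 47, 95, 98, 97]
  91 vs smaller child 47 at index 4, swap → [33, 47, 61, 58, 91, 95, 98, 97]
extract-min #2 returns 33:
  remove root 33; move last element 97 to root → [97, 47, 61, 58, 91, 95, 98]
  97 vs smaller child 47 at index 1, swap → [47, 97, 61, 58, 91, 95, 98]
  97 vs smaller child 58 at index 3, swap → [47, 58, 61, 97, 91, 95, 98]
extract-min #3 returns 47:
  remove root 47; move last element 98 to root → [98, 58, 61, 97, 91, 95]
  98 vs smaller child 58 at index 1, swap → [58, 98, 61, 97, 91, 95]
  98 vs smaller child 91 at index 4, swap → [58, 91, 61, 97, 98, 95]

[58, 91, 61, 97, 98, 95]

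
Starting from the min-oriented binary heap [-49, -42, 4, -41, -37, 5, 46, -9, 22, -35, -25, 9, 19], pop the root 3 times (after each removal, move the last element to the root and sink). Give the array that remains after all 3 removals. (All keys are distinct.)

extract-min #1 returns -49:
  remove root -49; move last element 19 to root → [19, -42, 4, -41, -37, 5, 46, -9, 22, -35, -25, 9]
  19 vs smaller child -42 at index 1, swap → [-42, 19, 4, -41, -37, 5, 46, -9, 22, -35, -25, 9]
  19 vs smaller child -41 at index 3, swap → [-42, -41, 4, 19, -37, 5, 46, -9, 22, -35, -25, 9]
  19 vs smaller child -9 at index 7, swap → [-42, -41, 4, -9, -37, 5, 46, 19, 22, -35, -25, 9]
extract-min #2 returns -42:
  remove root -42; move last element 9 to root → [9, -41, 4, -9, -37, 5, 46, 19, 22, -35, -25]
  9 vs smaller child -41 at index 1, swap → [-41, 9, 4, -9, -37, 5, 46, 19, 22, -35, -25]
  9 vs smaller child -37 at index 4, swap → [-41, -37, 4, -9, 9, 5, 46, 19, 22, -35, -25]
  9 vs smaller child -35 at index 9, swap → [-41, -37, 4, -9, -35, 5, 46, 19, 22, 9, -25]
extract-min #3 returns -41:
  remove root -41; move last element -25 to root → [-25, -37, 4, -9, -35, 5, 46, 19, 22, 9]
  -25 vs smaller child -37 at index 1, swap → [-37, -25, 4, -9, -35, 5, 46, 19, 22, 9]
  -25 vs smaller child -35 at index 4, swap → [-37, -35, 4, -9, -25, 5, 46, 19, 22, 9]

[-37, -35, 4, -9, -25, 5, 46, 19, 22, 9]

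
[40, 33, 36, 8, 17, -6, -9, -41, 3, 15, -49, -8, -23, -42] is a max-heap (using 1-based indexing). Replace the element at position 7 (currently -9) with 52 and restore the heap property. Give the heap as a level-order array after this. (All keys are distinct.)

[52, 33, 40, 8, 17, -6, 36, -41, 3, 15, -49, -8, -23, -42]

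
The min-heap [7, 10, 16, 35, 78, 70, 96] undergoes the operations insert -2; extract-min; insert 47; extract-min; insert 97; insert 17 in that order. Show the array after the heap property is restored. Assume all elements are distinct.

[10, 17, 16, 35, 78, 70, 96, 97, 47]

insert -2:
  append -2 at index 7 → [7, 10, 16, 35, 78, 70, 96, -2]
  -2 < parent 35 at index 3, swap → [7, 10, 16, -2, 78, 70, 96, 35]
  -2 < parent 10 at index 1, swap → [7, -2, 16, 10, 78, 70, 96, 35]
  -2 < parent 7 at index 0, swap → [-2, 7, 16, 10, 78, 70, 96, 35]
extract-min → returns -2:
  remove root -2; move last element 35 to root → [35, 7, 16, 10, 78, 70, 96]
  35 vs smaller child 7 at index 1, swap → [7, 35, 16, 10, 78, 70, 96]
  35 vs smaller child 10 at index 3, swap → [7, 10, 16, 35, 78, 70, 96]
insert 47:
  append 47 at index 7 → [7, 10, 16, 35, 78, 70, 96, 47] (no swap needed)
extract-min → returns 7:
  remove root 7; move last element 47 to root → [47, 10, 16, 35, 78, 70, 96]
  47 vs smaller child 10 at index 1, swap → [10, 47, 16, 35, 78, 70, 96]
  47 vs smaller child 35 at index 3, swap → [10, 35, 16, 47, 78, 70, 96]
insert 97:
  append 97 at index 7 → [10, 35, 16, 47, 78, 70, 96, 97] (no swap needed)
insert 17:
  append 17 at index 8 → [10, 35, 16, 47, 78, 70, 96, 97, 17]
  17 < parent 47 at index 3, swap → [10, 35, 16, 17, 78, 70, 96, 97, 47]
  17 < parent 35 at index 1, swap → [10, 17, 16, 35, 78, 70, 96, 97, 47]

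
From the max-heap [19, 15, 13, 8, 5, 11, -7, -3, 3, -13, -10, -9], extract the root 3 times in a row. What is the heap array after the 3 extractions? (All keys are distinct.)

[11, 8, -7, 3, 5, -10, -13, -3, -9]

extract-max #1 returns 19:
  remove root 19; move last element -9 to root → [-9, 15, 13, 8, 5, 11, -7, -3, 3, -13, -10]
  -9 vs larger child 15 at index 1, swap → [15, -9, 13, 8, 5, 11, -7, -3, 3, -13, -10]
  -9 vs larger child 8 at index 3, swap → [15, 8, 13, -9, 5, 11, -7, -3, 3, -13, -10]
  -9 vs larger child 3 at index 8, swap → [15, 8, 13, 3, 5, 11, -7, -3, -9, -13, -10]
extract-max #2 returns 15:
  remove root 15; move last element -10 to root → [-10, 8, 13, 3, 5, 11, -7, -3, -9, -13]
  -10 vs larger child 13 at index 2, swap → [13, 8, -10, 3, 5, 11, -7, -3, -9, -13]
  -10 vs larger child 11 at index 5, swap → [13, 8, 11, 3, 5, -10, -7, -3, -9, -13]
extract-max #3 returns 13:
  remove root 13; move last element -13 to root → [-13, 8, 11, 3, 5, -10, -7, -3, -9]
  -13 vs larger child 11 at index 2, swap → [11, 8, -13, 3, 5, -10, -7, -3, -9]
  -13 vs larger child -7 at index 6, swap → [11, 8, -7, 3, 5, -10, -13, -3, -9]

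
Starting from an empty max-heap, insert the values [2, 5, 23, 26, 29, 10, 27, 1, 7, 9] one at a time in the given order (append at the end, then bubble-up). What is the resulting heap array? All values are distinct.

Insert 2:
  append 2 at index 0 → [2] (no swap needed)
Insert 5:
  append 5 at index 1 → [2, 5]
  5 > parent 2 at index 0, swap → [5, 2]
Insert 23:
  append 23 at index 2 → [5, 2, 23]
  23 > parent 5 at index 0, swap → [23, 2, 5]
Insert 26:
  append 26 at index 3 → [23, 2, 5, 26]
  26 > parent 2 at index 1, swap → [23, 26, 5, 2]
  26 > parent 23 at index 0, swap → [26, 23, 5, 2]
Insert 29:
  append 29 at index 4 → [26, 23, 5, 2, 29]
  29 > parent 23 at index 1, swap → [26, 29, 5, 2, 23]
  29 > parent 26 at index 0, swap → [29, 26, 5, 2, 23]
Insert 10:
  append 10 at index 5 → [29, 26, 5, 2, 23, 10]
  10 > parent 5 at index 2, swap → [29, 26, 10, 2, 23, 5]
Insert 27:
  append 27 at index 6 → [29, 26, 10, 2, 23, 5, 27]
  27 > parent 10 at index 2, swap → [29, 26, 27, 2, 23, 5, 10]
Insert 1:
  append 1 at index 7 → [29, 26, 27, 2, 23, 5, 10, 1] (no swap needed)
Insert 7:
  append 7 at index 8 → [29, 26, 27, 2, 23, 5, 10, 1, 7]
  7 > parent 2 at index 3, swap → [29, 26, 27, 7, 23, 5, 10, 1, 2]
Insert 9:
  append 9 at index 9 → [29, 26, 27, 7, 23, 5, 10, 1, 2, 9] (no swap needed)

[29, 26, 27, 7, 23, 5, 10, 1, 2, 9]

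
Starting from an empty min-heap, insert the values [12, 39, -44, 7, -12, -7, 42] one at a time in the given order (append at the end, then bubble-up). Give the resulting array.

[-44, -12, -7, 39, 7, 12, 42]

Insert 12:
  append 12 at index 0 → [12] (no swap needed)
Insert 39:
  append 39 at index 1 → [12, 39] (no swap needed)
Insert -44:
  append -44 at index 2 → [12, 39, -44]
  -44 < parent 12 at index 0, swap → [-44, 39, 12]
Insert 7:
  append 7 at index 3 → [-44, 39, 12, 7]
  7 < parent 39 at index 1, swap → [-44, 7, 12, 39]
Insert -12:
  append -12 at index 4 → [-44, 7, 12, 39, -12]
  -12 < parent 7 at index 1, swap → [-44, -12, 12, 39, 7]
Insert -7:
  append -7 at index 5 → [-44, -12, 12, 39, 7, -7]
  -7 < parent 12 at index 2, swap → [-44, -12, -7, 39, 7, 12]
Insert 42:
  append 42 at index 6 → [-44, -12, -7, 39, 7, 12, 42] (no swap needed)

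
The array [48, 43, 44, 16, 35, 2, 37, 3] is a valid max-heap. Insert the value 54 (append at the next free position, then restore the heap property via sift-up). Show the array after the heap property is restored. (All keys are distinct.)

[54, 48, 44, 43, 35, 2, 37, 3, 16]

append 54 at index 8 → [48, 43, 44, 16, 35, 2, 37, 3, 54]
54 > parent 16 at index 3, swap → [48, 43, 44, 54, 35, 2, 37, 3, 16]
54 > parent 43 at index 1, swap → [48, 54, 44, 43, 35, 2, 37, 3, 16]
54 > parent 48 at index 0, swap → [54, 48, 44, 43, 35, 2, 37, 3, 16]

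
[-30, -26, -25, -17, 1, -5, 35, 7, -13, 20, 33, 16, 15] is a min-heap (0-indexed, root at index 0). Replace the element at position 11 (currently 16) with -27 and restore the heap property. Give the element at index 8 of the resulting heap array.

-13

set index 11 from 16 to -27 → [-30, -26, -25, -17, 1, -5, 35, 7, -13, 20, 33, -27, 15]
-27 < parent -5 at index 5, swap → [-30, -26, -25, -17, 1, -27, 35, 7, -13, 20, 33, -5, 15]
-27 < parent -25 at index 2, swap → [-30, -26, -27, -17, 1, -25, 35, 7, -13, 20, 33, -5, 15]
resulting array: [-30, -26, -27, -17, 1, -25, 35, 7, -13, 20, 33, -5, 15]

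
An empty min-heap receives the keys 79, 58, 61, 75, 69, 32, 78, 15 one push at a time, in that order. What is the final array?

[15, 32, 58, 69, 75, 61, 78, 79]

Insert 79:
  append 79 at index 0 → [79] (no swap needed)
Insert 58:
  append 58 at index 1 → [79, 58]
  58 < parent 79 at index 0, swap → [58, 79]
Insert 61:
  append 61 at index 2 → [58, 79, 61] (no swap needed)
Insert 75:
  append 75 at index 3 → [58, 79, 61, 75]
  75 < parent 79 at index 1, swap → [58, 75, 61, 79]
Insert 69:
  append 69 at index 4 → [58, 75, 61, 79, 69]
  69 < parent 75 at index 1, swap → [58, 69, 61, 79, 75]
Insert 32:
  append 32 at index 5 → [58, 69, 61, 79, 75, 32]
  32 < parent 61 at index 2, swap → [58, 69, 32, 79, 75, 61]
  32 < parent 58 at index 0, swap → [32, 69, 58, 79, 75, 61]
Insert 78:
  append 78 at index 6 → [32, 69, 58, 79, 75, 61, 78] (no swap needed)
Insert 15:
  append 15 at index 7 → [32, 69, 58, 79, 75, 61, 78, 15]
  15 < parent 79 at index 3, swap → [32, 69, 58, 15, 75, 61, 78, 79]
  15 < parent 69 at index 1, swap → [32, 15, 58, 69, 75, 61, 78, 79]
  15 < parent 32 at index 0, swap → [15, 32, 58, 69, 75, 61, 78, 79]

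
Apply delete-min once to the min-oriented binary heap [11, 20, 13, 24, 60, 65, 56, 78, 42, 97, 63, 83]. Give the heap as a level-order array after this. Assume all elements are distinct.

remove root 11; move last element 83 to root → [83, 20, 13, 24, 60, 65, 56, 78, 42, 97, 63]
83 vs smaller child 13 at index 2, swap → [13, 20, 83, 24, 60, 65, 56, 78, 42, 97, 63]
83 vs smaller child 56 at index 6, swap → [13, 20, 56, 24, 60, 65, 83, 78, 42, 97, 63]

[13, 20, 56, 24, 60, 65, 83, 78, 42, 97, 63]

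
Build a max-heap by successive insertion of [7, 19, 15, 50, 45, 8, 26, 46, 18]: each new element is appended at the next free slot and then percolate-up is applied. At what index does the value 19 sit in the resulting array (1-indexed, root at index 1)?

Insert 7:
  append 7 at index 1 → [7] (no swap needed)
Insert 19:
  append 19 at index 2 → [7, 19]
  19 > parent 7 at index 1, swap → [19, 7]
Insert 15:
  append 15 at index 3 → [19, 7, 15] (no swap needed)
Insert 50:
  append 50 at index 4 → [19, 7, 15, 50]
  50 > parent 7 at index 2, swap → [19, 50, 15, 7]
  50 > parent 19 at index 1, swap → [50, 19, 15, 7]
Insert 45:
  append 45 at index 5 → [50, 19, 15, 7, 45]
  45 > parent 19 at index 2, swap → [50, 45, 15, 7, 19]
Insert 8:
  append 8 at index 6 → [50, 45, 15, 7, 19, 8] (no swap needed)
Insert 26:
  append 26 at index 7 → [50, 45, 15, 7, 19, 8, 26]
  26 > parent 15 at index 3, swap → [50, 45, 26, 7, 19, 8, 15]
Insert 46:
  append 46 at index 8 → [50, 45, 26, 7, 19, 8, 15, 46]
  46 > parent 7 at index 4, swap → [50, 45, 26, 46, 19, 8, 15, 7]
  46 > parent 45 at index 2, swap → [50, 46, 26, 45, 19, 8, 15, 7]
Insert 18:
  append 18 at index 9 → [50, 46, 26, 45, 19, 8, 15, 7, 18] (no swap needed)
resulting array: [50, 46, 26, 45, 19, 8, 15, 7, 18]

5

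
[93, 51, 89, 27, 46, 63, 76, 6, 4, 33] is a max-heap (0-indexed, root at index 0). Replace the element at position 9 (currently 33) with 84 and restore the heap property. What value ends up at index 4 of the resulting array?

set index 9 from 33 to 84 → [93, 51, 89, 27, 46, 63, 76, 6, 4, 84]
84 > parent 46 at index 4, swap → [93, 51, 89, 27, 84, 63, 76, 6, 4, 46]
84 > parent 51 at index 1, swap → [93, 84, 89, 27, 51, 63, 76, 6, 4, 46]
resulting array: [93, 84, 89, 27, 51, 63, 76, 6, 4, 46]

51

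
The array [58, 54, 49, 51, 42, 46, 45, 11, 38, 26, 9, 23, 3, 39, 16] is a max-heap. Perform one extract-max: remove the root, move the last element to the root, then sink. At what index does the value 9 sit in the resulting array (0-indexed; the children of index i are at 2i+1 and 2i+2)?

remove root 58; move last element 16 to root → [16, 54, 49, 51, 42, 46, 45, 11, 38, 26, 9, 23, 3, 39]
16 vs larger child 54 at index 1, swap → [54, 16, 49, 51, 42, 46, 45, 11, 38, 26, 9, 23, 3, 39]
16 vs larger child 51 at index 3, swap → [54, 51, 49, 16, 42, 46, 45, 11, 38, 26, 9, 23, 3, 39]
16 vs larger child 38 at index 8, swap → [54, 51, 49, 38, 42, 46, 45, 11, 16, 26, 9, 23, 3, 39]
resulting array: [54, 51, 49, 38, 42, 46, 45, 11, 16, 26, 9, 23, 3, 39]

10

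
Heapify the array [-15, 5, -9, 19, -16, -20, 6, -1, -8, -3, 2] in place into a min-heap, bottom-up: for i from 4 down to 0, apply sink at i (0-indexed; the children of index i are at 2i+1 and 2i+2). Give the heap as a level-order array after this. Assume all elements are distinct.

sift down from index 4: already satisfies heap property
sift down from index 3:
  19 vs smaller child -8 at index 8, swap → [-15, 5, -9, -8, -16, -20, 6, -1, 19, -3, 2]
sift down from index 2:
  -9 vs smaller child -20 at index 5, swap → [-15, 5, -20, -8, -16, -9, 6, -1, 19, -3, 2]
sift down from index 1:
  5 vs smaller child -16 at index 4, swap → [-15, -16, -20, -8, 5, -9, 6, -1, 19, -3, 2]
  5 vs smaller child -3 at index 9, swap → [-15, -16, -20, -8, -3, -9, 6, -1, 19, 5, 2]
sift down from index 0:
  -15 vs smaller child -20 at index 2, swap → [-20, -16, -15, -8, -3, -9, 6, -1, 19, 5, 2]

[-20, -16, -15, -8, -3, -9, 6, -1, 19, 5, 2]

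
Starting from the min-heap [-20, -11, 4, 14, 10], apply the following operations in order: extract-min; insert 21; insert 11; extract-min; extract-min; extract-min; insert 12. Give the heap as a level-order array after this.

[11, 12, 21, 14]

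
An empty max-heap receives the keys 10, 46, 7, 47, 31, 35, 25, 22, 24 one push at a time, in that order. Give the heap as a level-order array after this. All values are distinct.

[47, 46, 35, 24, 31, 7, 25, 10, 22]

Insert 10:
  append 10 at index 0 → [10] (no swap needed)
Insert 46:
  append 46 at index 1 → [10, 46]
  46 > parent 10 at index 0, swap → [46, 10]
Insert 7:
  append 7 at index 2 → [46, 10, 7] (no swap needed)
Insert 47:
  append 47 at index 3 → [46, 10, 7, 47]
  47 > parent 10 at index 1, swap → [46, 47, 7, 10]
  47 > parent 46 at index 0, swap → [47, 46, 7, 10]
Insert 31:
  append 31 at index 4 → [47, 46, 7, 10, 31] (no swap needed)
Insert 35:
  append 35 at index 5 → [47, 46, 7, 10, 31, 35]
  35 > parent 7 at index 2, swap → [47, 46, 35, 10, 31, 7]
Insert 25:
  append 25 at index 6 → [47, 46, 35, 10, 31, 7, 25] (no swap needed)
Insert 22:
  append 22 at index 7 → [47, 46, 35, 10, 31, 7, 25, 22]
  22 > parent 10 at index 3, swap → [47, 46, 35, 22, 31, 7, 25, 10]
Insert 24:
  append 24 at index 8 → [47, 46, 35, 22, 31, 7, 25, 10, 24]
  24 > parent 22 at index 3, swap → [47, 46, 35, 24, 31, 7, 25, 10, 22]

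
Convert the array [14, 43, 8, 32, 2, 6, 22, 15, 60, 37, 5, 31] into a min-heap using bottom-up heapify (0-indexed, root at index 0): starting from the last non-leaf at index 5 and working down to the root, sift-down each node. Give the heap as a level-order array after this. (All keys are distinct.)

[2, 5, 6, 15, 14, 8, 22, 32, 60, 37, 43, 31]

sift down from index 5: already satisfies heap property
sift down from index 4: already satisfies heap property
sift down from index 3:
  32 vs smaller child 15 at index 7, swap → [14, 43, 8, 15, 2, 6, 22, 32, 60, 37, 5, 31]
sift down from index 2:
  8 vs smaller child 6 at index 5, swap → [14, 43, 6, 15, 2, 8, 22, 32, 60, 37, 5, 31]
sift down from index 1:
  43 vs smaller child 2 at index 4, swap → [14, 2, 6, 15, 43, 8, 22, 32, 60, 37, 5, 31]
  43 vs smaller child 5 at index 10, swap → [14, 2, 6, 15, 5, 8, 22, 32, 60, 37, 43, 31]
sift down from index 0:
  14 vs smaller child 2 at index 1, swap → [2, 14, 6, 15, 5, 8, 22, 32, 60, 37, 43, 31]
  14 vs smaller child 5 at index 4, swap → [2, 5, 6, 15, 14, 8, 22, 32, 60, 37, 43, 31]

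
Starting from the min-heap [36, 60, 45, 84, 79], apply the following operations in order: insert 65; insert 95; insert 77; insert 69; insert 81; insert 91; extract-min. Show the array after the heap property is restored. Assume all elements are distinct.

[45, 60, 65, 69, 79, 91, 95, 84, 77, 81]

insert 65:
  append 65 at index 5 → [36, 60, 45, 84, 79, 65] (no swap needed)
insert 95:
  append 95 at index 6 → [36, 60, 45, 84, 79, 65, 95] (no swap needed)
insert 77:
  append 77 at index 7 → [36, 60, 45, 84, 79, 65, 95, 77]
  77 < parent 84 at index 3, swap → [36, 60, 45, 77, 79, 65, 95, 84]
insert 69:
  append 69 at index 8 → [36, 60, 45, 77, 79, 65, 95, 84, 69]
  69 < parent 77 at index 3, swap → [36, 60, 45, 69, 79, 65, 95, 84, 77]
insert 81:
  append 81 at index 9 → [36, 60, 45, 69, 79, 65, 95, 84, 77, 81] (no swap needed)
insert 91:
  append 91 at index 10 → [36, 60, 45, 69, 79, 65, 95, 84, 77, 81, 91] (no swap needed)
extract-min → returns 36:
  remove root 36; move last element 91 to root → [91, 60, 45, 69, 79, 65, 95, 84, 77, 81]
  91 vs smaller child 45 at index 2, swap → [45, 60, 91, 69, 79, 65, 95, 84, 77, 81]
  91 vs smaller child 65 at index 5, swap → [45, 60, 65, 69, 79, 91, 95, 84, 77, 81]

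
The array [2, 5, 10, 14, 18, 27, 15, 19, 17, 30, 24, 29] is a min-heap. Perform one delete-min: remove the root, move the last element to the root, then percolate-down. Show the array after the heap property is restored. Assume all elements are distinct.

remove root 2; move last element 29 to root → [29, 5, 10, 14, 18, 27, 15, 19, 17, 30, 24]
29 vs smaller child 5 at index 1, swap → [5, 29, 10, 14, 18, 27, 15, 19, 17, 30, 24]
29 vs smaller child 14 at index 3, swap → [5, 14, 10, 29, 18, 27, 15, 19, 17, 30, 24]
29 vs smaller child 17 at index 8, swap → [5, 14, 10, 17, 18, 27, 15, 19, 29, 30, 24]

[5, 14, 10, 17, 18, 27, 15, 19, 29, 30, 24]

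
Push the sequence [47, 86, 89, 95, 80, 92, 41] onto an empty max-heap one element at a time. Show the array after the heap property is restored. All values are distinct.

[95, 89, 92, 47, 80, 86, 41]

Insert 47:
  append 47 at index 0 → [47] (no swap needed)
Insert 86:
  append 86 at index 1 → [47, 86]
  86 > parent 47 at index 0, swap → [86, 47]
Insert 89:
  append 89 at index 2 → [86, 47, 89]
  89 > parent 86 at index 0, swap → [89, 47, 86]
Insert 95:
  append 95 at index 3 → [89, 47, 86, 95]
  95 > parent 47 at index 1, swap → [89, 95, 86, 47]
  95 > parent 89 at index 0, swap → [95, 89, 86, 47]
Insert 80:
  append 80 at index 4 → [95, 89, 86, 47, 80] (no swap needed)
Insert 92:
  append 92 at index 5 → [95, 89, 86, 47, 80, 92]
  92 > parent 86 at index 2, swap → [95, 89, 92, 47, 80, 86]
Insert 41:
  append 41 at index 6 → [95, 89, 92, 47, 80, 86, 41] (no swap needed)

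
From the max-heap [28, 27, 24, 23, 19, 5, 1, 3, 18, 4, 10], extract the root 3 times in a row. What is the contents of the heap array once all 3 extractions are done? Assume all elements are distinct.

[23, 19, 5, 18, 10, 4, 1, 3]

extract-max #1 returns 28:
  remove root 28; move last element 10 to root → [10, 27, 24, 23, 19, 5, 1, 3, 18, 4]
  10 vs larger child 27 at index 1, swap → [27, 10, 24, 23, 19, 5, 1, 3, 18, 4]
  10 vs larger child 23 at index 3, swap → [27, 23, 24, 10, 19, 5, 1, 3, 18, 4]
  10 vs larger child 18 at index 8, swap → [27, 23, 24, 18, 19, 5, 1, 3, 10, 4]
extract-max #2 returns 27:
  remove root 27; move last element 4 to root → [4, 23, 24, 18, 19, 5, 1, 3, 10]
  4 vs larger child 24 at index 2, swap → [24, 23, 4, 18, 19, 5, 1, 3, 10]
  4 vs larger child 5 at index 5, swap → [24, 23, 5, 18, 19, 4, 1, 3, 10]
extract-max #3 returns 24:
  remove root 24; move last element 10 to root → [10, 23, 5, 18, 19, 4, 1, 3]
  10 vs larger child 23 at index 1, swap → [23, 10, 5, 18, 19, 4, 1, 3]
  10 vs larger child 19 at index 4, swap → [23, 19, 5, 18, 10, 4, 1, 3]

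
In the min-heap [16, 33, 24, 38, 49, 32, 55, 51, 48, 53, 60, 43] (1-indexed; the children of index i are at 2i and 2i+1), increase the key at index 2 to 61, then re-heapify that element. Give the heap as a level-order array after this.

[16, 38, 24, 48, 49, 32, 55, 51, 61, 53, 60, 43]

set index 2 from 33 to 61 → [16, 61, 24, 38, 49, 32, 55, 51, 48, 53, 60, 43]
61 vs smaller child 38 at index 4, swap → [16, 38, 24, 61, 49, 32, 55, 51, 48, 53, 60, 43]
61 vs smaller child 48 at index 9, swap → [16, 38, 24, 48, 49, 32, 55, 51, 61, 53, 60, 43]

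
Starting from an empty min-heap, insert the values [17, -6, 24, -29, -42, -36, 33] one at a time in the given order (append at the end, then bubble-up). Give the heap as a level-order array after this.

[-42, -29, -36, 17, -6, 24, 33]

Insert 17:
  append 17 at index 0 → [17] (no swap needed)
Insert -6:
  append -6 at index 1 → [17, -6]
  -6 < parent 17 at index 0, swap → [-6, 17]
Insert 24:
  append 24 at index 2 → [-6, 17, 24] (no swap needed)
Insert -29:
  append -29 at index 3 → [-6, 17, 24, -29]
  -29 < parent 17 at index 1, swap → [-6, -29, 24, 17]
  -29 < parent -6 at index 0, swap → [-29, -6, 24, 17]
Insert -42:
  append -42 at index 4 → [-29, -6, 24, 17, -42]
  -42 < parent -6 at index 1, swap → [-29, -42, 24, 17, -6]
  -42 < parent -29 at index 0, swap → [-42, -29, 24, 17, -6]
Insert -36:
  append -36 at index 5 → [-42, -29, 24, 17, -6, -36]
  -36 < parent 24 at index 2, swap → [-42, -29, -36, 17, -6, 24]
Insert 33:
  append 33 at index 6 → [-42, -29, -36, 17, -6, 24, 33] (no swap needed)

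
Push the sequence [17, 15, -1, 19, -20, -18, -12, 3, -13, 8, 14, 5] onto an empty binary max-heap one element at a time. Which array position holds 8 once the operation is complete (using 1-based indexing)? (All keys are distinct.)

11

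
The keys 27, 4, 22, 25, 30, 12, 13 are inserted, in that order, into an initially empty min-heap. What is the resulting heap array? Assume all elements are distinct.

Insert 27:
  append 27 at index 0 → [27] (no swap needed)
Insert 4:
  append 4 at index 1 → [27, 4]
  4 < parent 27 at index 0, swap → [4, 27]
Insert 22:
  append 22 at index 2 → [4, 27, 22] (no swap needed)
Insert 25:
  append 25 at index 3 → [4, 27, 22, 25]
  25 < parent 27 at index 1, swap → [4, 25, 22, 27]
Insert 30:
  append 30 at index 4 → [4, 25, 22, 27, 30] (no swap needed)
Insert 12:
  append 12 at index 5 → [4, 25, 22, 27, 30, 12]
  12 < parent 22 at index 2, swap → [4, 25, 12, 27, 30, 22]
Insert 13:
  append 13 at index 6 → [4, 25, 12, 27, 30, 22, 13] (no swap needed)

[4, 25, 12, 27, 30, 22, 13]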